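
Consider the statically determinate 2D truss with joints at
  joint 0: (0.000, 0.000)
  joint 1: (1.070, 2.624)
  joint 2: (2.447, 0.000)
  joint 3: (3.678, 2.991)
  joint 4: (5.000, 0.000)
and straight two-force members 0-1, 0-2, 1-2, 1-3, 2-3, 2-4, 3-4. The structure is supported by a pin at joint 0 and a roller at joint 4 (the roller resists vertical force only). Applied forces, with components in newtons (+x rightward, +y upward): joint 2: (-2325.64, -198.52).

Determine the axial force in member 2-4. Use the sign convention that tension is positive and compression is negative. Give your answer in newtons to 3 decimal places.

N=5 nodes, M=7 members, R=3 reactions → 2N=10, M+R=10
member 0 (0-1): L=2.8338, (cx,cy)=(0.3776,0.9260)
member 1 (0-2): L=2.4470, (cx,cy)=(1.0000,0.0000)
member 2 (1-2): L=2.9634, (cx,cy)=(0.4647,-0.8855)
member 3 (1-3): L=2.6337, (cx,cy)=(0.9902,0.1393)
member 4 (2-3): L=3.2344, (cx,cy)=(0.3806,0.9247)
member 5 (2-4): L=2.5530, (cx,cy)=(1.0000,0.0000)
member 6 (3-4): L=3.2701, (cx,cy)=(0.4043,-0.9146)
solve A·x = −loads:
  F[0-1] = -109.4678 N (compression)
  F[0-2] = -2284.3062 N (compression)
  F[1-2] = +100.4845 N (tension)
  F[1-3] = -88.8937 N (compression)
  F[2-3] = +118.4577 N (tension)
  F[2-4] = +42.9421 N (tension)
  F[3-4] = -106.2227 N (compression)
  Rx@0 = +2325.6400 N
  Ry@0 = +101.3643 N
  Ry@4 = +97.1557 N

42.942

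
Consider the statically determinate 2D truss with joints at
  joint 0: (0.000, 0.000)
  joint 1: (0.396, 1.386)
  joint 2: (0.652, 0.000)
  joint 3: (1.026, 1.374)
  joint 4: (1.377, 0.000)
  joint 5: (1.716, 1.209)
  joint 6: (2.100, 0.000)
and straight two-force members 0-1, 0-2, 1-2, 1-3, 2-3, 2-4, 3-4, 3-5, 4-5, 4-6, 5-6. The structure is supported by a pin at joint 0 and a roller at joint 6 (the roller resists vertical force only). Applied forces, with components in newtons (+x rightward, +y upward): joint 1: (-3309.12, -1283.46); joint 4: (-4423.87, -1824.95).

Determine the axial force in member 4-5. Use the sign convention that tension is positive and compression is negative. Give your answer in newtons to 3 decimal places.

-670.353

N=7 nodes, M=11 members, R=3 reactions → 2N=14, M+R=14
member 0 (0-1): L=1.4415, (cx,cy)=(0.2747,0.9615)
member 1 (0-2): L=0.6520, (cx,cy)=(1.0000,0.0000)
member 2 (1-2): L=1.4094, (cx,cy)=(0.1816,-0.9834)
member 3 (1-3): L=0.6301, (cx,cy)=(0.9998,-0.0190)
member 4 (2-3): L=1.4240, (cx,cy)=(0.2626,0.9649)
member 5 (2-4): L=0.7250, (cx,cy)=(1.0000,0.0000)
member 6 (3-4): L=1.4181, (cx,cy)=(0.2475,-0.9689)
member 7 (3-5): L=0.7095, (cx,cy)=(0.9726,-0.2326)
member 8 (4-5): L=1.2556, (cx,cy)=(0.2700,0.9629)
member 9 (4-6): L=0.7230, (cx,cy)=(1.0000,0.0000)
member 10 (5-6): L=1.2685, (cx,cy)=(0.3027,-0.9531)
solve A·x = −loads:
  F[0-1] = -4007.9704 N (compression)
  F[0-2] = -6631.9158 N (compression)
  F[1-2] = +2580.0833 N (tension)
  F[1-3] = +1739.7359 N (tension)
  F[2-3] = -2629.4799 N (compression)
  F[2-4] = -5472.6785 N (compression)
  F[3-4] = +2549.7441 N (tension)
  F[3-5] = +429.4986 N (tension)
  F[4-5] = -670.3534 N (compression)
  F[4-6] = -236.7363 N (compression)
  F[5-6] = +782.0422 N (tension)
  Rx@0 = +7732.9900 N
  Ry@0 = +3853.7595 N
  Ry@6 = -745.3495 N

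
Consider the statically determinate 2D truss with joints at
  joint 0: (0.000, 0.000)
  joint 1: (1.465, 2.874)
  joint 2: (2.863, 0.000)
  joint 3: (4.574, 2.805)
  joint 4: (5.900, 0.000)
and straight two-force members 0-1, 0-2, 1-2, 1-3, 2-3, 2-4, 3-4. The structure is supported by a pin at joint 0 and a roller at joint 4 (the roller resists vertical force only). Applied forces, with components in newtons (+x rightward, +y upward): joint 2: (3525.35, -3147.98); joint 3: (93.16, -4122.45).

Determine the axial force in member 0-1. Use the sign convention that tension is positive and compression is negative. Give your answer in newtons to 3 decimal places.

N=5 nodes, M=7 members, R=3 reactions → 2N=10, M+R=10
member 0 (0-1): L=3.2258, (cx,cy)=(0.4541,0.8909)
member 1 (0-2): L=2.8630, (cx,cy)=(1.0000,0.0000)
member 2 (1-2): L=3.1960, (cx,cy)=(0.4374,-0.8993)
member 3 (1-3): L=3.1098, (cx,cy)=(0.9998,-0.0222)
member 4 (2-3): L=3.2857, (cx,cy)=(0.5207,0.8537)
member 5 (2-4): L=3.0370, (cx,cy)=(1.0000,0.0000)
member 6 (3-4): L=3.1026, (cx,cy)=(0.4274,-0.9041)
solve A·x = −loads:
  F[0-1] = -2809.0051 N (compression)
  F[0-2] = +4894.2029 N (tension)
  F[1-2] = +2845.1946 N (tension)
  F[1-3] = -2520.8718 N (compression)
  F[2-3] = +690.4267 N (tension)
  F[2-4] = +2253.8728 N (tension)
  F[3-4] = -5273.7022 N (compression)
  Rx@0 = -3618.5100 N
  Ry@0 = +2502.6221 N
  Ry@4 = +4767.8079 N

-2809.005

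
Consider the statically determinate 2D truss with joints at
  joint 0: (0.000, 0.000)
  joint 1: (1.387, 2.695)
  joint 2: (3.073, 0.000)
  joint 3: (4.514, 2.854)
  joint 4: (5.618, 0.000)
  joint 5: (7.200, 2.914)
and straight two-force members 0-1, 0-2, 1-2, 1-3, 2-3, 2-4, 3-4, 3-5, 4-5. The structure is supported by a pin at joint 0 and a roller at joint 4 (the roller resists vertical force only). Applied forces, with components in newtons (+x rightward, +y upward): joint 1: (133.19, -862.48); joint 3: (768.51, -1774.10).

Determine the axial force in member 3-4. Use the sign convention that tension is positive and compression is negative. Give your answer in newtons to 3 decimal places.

N=6 nodes, M=9 members, R=3 reactions → 2N=12, M+R=12
member 0 (0-1): L=3.0310, (cx,cy)=(0.4576,0.8892)
member 1 (0-2): L=3.0730, (cx,cy)=(1.0000,0.0000)
member 2 (1-2): L=3.1789, (cx,cy)=(0.5304,-0.8478)
member 3 (1-3): L=3.1310, (cx,cy)=(0.9987,0.0508)
member 4 (2-3): L=3.1972, (cx,cy)=(0.4507,0.8927)
member 5 (2-4): L=2.5450, (cx,cy)=(1.0000,0.0000)
member 6 (3-4): L=3.0601, (cx,cy)=(0.3608,-0.9327)
member 7 (3-5): L=2.6867, (cx,cy)=(0.9998,0.0223)
member 8 (4-5): L=3.3157, (cx,cy)=(0.4771,0.8788)
solve A·x = −loads:
  F[0-1] = -611.6762 N (compression)
  F[0-2] = +1181.6085 N (tension)
  F[1-2] = -388.2438 N (compression)
  F[1-3] = -207.4547 N (compression)
  F[2-3] = +368.7155 N (tension)
  F[2-4] = +809.5120 N (tension)
  F[3-4] = -2243.8199 N (compression)
  F[3-5] = +0.0000 N (tension)
  F[4-5] = -0.0000 N (compression)
  Rx@0 = -901.7000 N
  Ry@0 = +543.8741 N
  Ry@4 = +2092.7059 N

-2243.820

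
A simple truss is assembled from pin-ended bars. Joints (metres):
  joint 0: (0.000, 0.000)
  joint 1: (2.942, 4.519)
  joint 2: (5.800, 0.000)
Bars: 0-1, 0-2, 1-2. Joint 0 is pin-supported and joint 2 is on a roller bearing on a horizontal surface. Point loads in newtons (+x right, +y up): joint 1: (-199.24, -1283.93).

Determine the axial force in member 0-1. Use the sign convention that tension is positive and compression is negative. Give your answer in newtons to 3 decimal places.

-940.163

N=3 nodes, M=3 members, R=3 reactions → 2N=6, M+R=6
member 0 (0-1): L=5.3923, (cx,cy)=(0.5456,0.8380)
member 1 (0-2): L=5.8000, (cx,cy)=(1.0000,0.0000)
member 2 (1-2): L=5.3469, (cx,cy)=(0.5345,-0.8452)
solve A·x = −loads:
  F[0-1] = -940.1630 N (compression)
  F[0-2] = +313.7077 N (tension)
  F[1-2] = -586.9031 N (compression)
  Rx@0 = +199.2400 N
  Ry@0 = +787.9030 N
  Ry@2 = +496.0270 N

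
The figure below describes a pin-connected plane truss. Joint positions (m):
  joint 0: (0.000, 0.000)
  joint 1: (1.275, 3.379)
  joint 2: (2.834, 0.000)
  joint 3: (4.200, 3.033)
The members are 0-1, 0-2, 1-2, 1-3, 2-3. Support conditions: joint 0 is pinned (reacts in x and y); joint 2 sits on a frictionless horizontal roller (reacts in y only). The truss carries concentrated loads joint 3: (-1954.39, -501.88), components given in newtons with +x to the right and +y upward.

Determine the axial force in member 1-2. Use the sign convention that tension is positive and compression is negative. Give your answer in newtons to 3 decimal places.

N=4 nodes, M=5 members, R=3 reactions → 2N=8, M+R=8
member 0 (0-1): L=3.6115, (cx,cy)=(0.3530,0.9356)
member 1 (0-2): L=2.8340, (cx,cy)=(1.0000,0.0000)
member 2 (1-2): L=3.7213, (cx,cy)=(0.4189,-0.9080)
member 3 (1-3): L=2.9454, (cx,cy)=(0.9931,-0.1175)
member 4 (2-3): L=3.3264, (cx,cy)=(0.4107,0.9118)
solve A·x = −loads:
  F[0-1] = -1977.0160 N (compression)
  F[0-2] = -1256.4354 N (compression)
  F[1-2] = +2250.8711 N (tension)
  F[1-3] = -1652.3727 N (compression)
  F[2-3] = -763.3175 N (compression)
  Rx@0 = +1954.3900 N
  Ry@0 = +1849.7166 N
  Ry@2 = -1347.8366 N

2250.871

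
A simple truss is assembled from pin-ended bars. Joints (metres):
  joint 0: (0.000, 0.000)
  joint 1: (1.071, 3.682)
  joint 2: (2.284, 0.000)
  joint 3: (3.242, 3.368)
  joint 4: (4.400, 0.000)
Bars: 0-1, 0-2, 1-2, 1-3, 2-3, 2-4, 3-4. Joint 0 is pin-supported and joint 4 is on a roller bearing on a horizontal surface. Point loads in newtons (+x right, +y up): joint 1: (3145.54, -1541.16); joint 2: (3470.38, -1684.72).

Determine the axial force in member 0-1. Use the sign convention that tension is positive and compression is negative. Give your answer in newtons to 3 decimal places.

N=5 nodes, M=7 members, R=3 reactions → 2N=10, M+R=10
member 0 (0-1): L=3.8346, (cx,cy)=(0.2793,0.9602)
member 1 (0-2): L=2.2840, (cx,cy)=(1.0000,0.0000)
member 2 (1-2): L=3.8767, (cx,cy)=(0.3129,-0.9498)
member 3 (1-3): L=2.1936, (cx,cy)=(0.9897,-0.1431)
member 4 (2-3): L=3.5016, (cx,cy)=(0.2736,0.9618)
member 5 (2-4): L=2.1160, (cx,cy)=(1.0000,0.0000)
member 6 (3-4): L=3.5615, (cx,cy)=(0.3251,-0.9457)
solve A·x = −loads:
  F[0-1] = +683.2091 N (tension)
  F[0-2] = +6425.1004 N (tension)
  F[1-2] = -1956.6248 N (compression)
  F[1-3] = -2366.8705 N (compression)
  F[2-3] = +3683.6396 N (tension)
  F[2-4] = +1334.6914 N (tension)
  F[3-4] = -4104.9422 N (compression)
  Rx@0 = -6615.9200 N
  Ry@0 = -656.0203 N
  Ry@4 = +3881.9003 N

683.209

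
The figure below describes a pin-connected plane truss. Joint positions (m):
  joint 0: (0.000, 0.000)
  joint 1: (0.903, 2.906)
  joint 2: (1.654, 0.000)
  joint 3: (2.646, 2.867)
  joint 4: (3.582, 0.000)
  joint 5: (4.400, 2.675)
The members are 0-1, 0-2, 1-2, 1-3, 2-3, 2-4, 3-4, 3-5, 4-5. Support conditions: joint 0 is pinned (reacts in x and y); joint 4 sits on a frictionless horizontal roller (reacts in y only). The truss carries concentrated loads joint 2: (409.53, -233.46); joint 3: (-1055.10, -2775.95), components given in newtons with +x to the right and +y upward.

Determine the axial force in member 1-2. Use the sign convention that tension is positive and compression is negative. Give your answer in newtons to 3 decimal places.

1773.661

N=6 nodes, M=9 members, R=3 reactions → 2N=12, M+R=12
member 0 (0-1): L=3.0431, (cx,cy)=(0.2967,0.9550)
member 1 (0-2): L=1.6540, (cx,cy)=(1.0000,0.0000)
member 2 (1-2): L=3.0015, (cx,cy)=(0.2502,-0.9682)
member 3 (1-3): L=1.7434, (cx,cy)=(0.9997,-0.0224)
member 4 (2-3): L=3.0338, (cx,cy)=(0.3270,0.9450)
member 5 (2-4): L=1.9280, (cx,cy)=(1.0000,0.0000)
member 6 (3-4): L=3.0159, (cx,cy)=(0.3104,-0.9506)
member 7 (3-5): L=1.7645, (cx,cy)=(0.9941,-0.1088)
member 8 (4-5): L=2.7973, (cx,cy)=(0.2924,0.9563)
solve A·x = −loads:
  F[0-1] = -1775.4969 N (compression)
  F[0-2] = -118.7085 N (compression)
  F[1-2] = +1773.6614 N (tension)
  F[1-3] = -970.8932 N (compression)
  F[2-3] = -1570.0932 N (compression)
  F[2-4] = +428.9487 N (tension)
  F[3-4] = -1382.1324 N (compression)
  F[3-5] = -0.0000 N (compression)
  F[4-5] = +0.0000 N (tension)
  Rx@0 = +645.5700 N
  Ry@0 = +1695.5253 N
  Ry@4 = +1313.8847 N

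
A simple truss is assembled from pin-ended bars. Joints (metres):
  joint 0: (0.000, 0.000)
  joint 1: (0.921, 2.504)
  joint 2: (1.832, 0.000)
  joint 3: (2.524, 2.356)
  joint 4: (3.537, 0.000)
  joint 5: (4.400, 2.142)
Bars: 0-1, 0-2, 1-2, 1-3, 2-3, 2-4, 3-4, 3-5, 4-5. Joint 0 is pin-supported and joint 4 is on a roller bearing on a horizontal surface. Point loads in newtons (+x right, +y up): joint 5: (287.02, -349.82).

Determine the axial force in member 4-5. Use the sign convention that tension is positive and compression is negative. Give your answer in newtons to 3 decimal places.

N=6 nodes, M=9 members, R=3 reactions → 2N=12, M+R=12
member 0 (0-1): L=2.6680, (cx,cy)=(0.3452,0.9385)
member 1 (0-2): L=1.8320, (cx,cy)=(1.0000,0.0000)
member 2 (1-2): L=2.6646, (cx,cy)=(0.3419,-0.9397)
member 3 (1-3): L=1.6098, (cx,cy)=(0.9958,-0.0919)
member 4 (2-3): L=2.4555, (cx,cy)=(0.2818,0.9595)
member 5 (2-4): L=1.7050, (cx,cy)=(1.0000,0.0000)
member 6 (3-4): L=2.5645, (cx,cy)=(0.3950,-0.9187)
member 7 (3-5): L=1.8882, (cx,cy)=(0.9936,-0.1133)
member 8 (4-5): L=2.3093, (cx,cy)=(0.3737,0.9275)
solve A·x = −loads:
  F[0-1] = +276.1472 N (tension)
  F[0-2] = +191.6935 N (tension)
  F[1-2] = -295.0686 N (compression)
  F[1-3] = +197.0431 N (tension)
  F[2-3] = +289.0008 N (tension)
  F[2-4] = +9.3671 N (tension)
  F[3-4] = -332.9182 N (compression)
  F[3-5] = +411.8095 N (tension)
  F[4-5] = -326.8257 N (compression)
  Rx@0 = -287.0200 N
  Ry@0 = -259.1720 N
  Ry@4 = +608.9920 N

-326.826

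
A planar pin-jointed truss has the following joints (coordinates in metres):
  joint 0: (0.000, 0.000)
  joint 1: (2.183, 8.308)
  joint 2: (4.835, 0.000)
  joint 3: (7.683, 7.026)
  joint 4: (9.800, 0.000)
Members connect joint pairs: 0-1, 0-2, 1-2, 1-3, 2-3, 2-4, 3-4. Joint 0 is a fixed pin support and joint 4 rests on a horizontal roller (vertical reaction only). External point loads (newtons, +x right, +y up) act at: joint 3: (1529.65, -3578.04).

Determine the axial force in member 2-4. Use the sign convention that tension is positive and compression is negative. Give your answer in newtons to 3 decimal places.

N=5 nodes, M=7 members, R=3 reactions → 2N=10, M+R=10
member 0 (0-1): L=8.5900, (cx,cy)=(0.2541,0.9672)
member 1 (0-2): L=4.8350, (cx,cy)=(1.0000,0.0000)
member 2 (1-2): L=8.7210, (cx,cy)=(0.3041,-0.9526)
member 3 (1-3): L=5.6474, (cx,cy)=(0.9739,-0.2270)
member 4 (2-3): L=7.5813, (cx,cy)=(0.3757,0.9268)
member 5 (2-4): L=4.9650, (cx,cy)=(1.0000,0.0000)
member 6 (3-4): L=7.3380, (cx,cy)=(0.2885,-0.9575)
solve A·x = −loads:
  F[0-1] = +334.7249 N (tension)
  F[0-2] = +1444.5856 N (tension)
  F[1-2] = -389.6334 N (compression)
  F[1-3] = +209.0057 N (tension)
  F[2-3] = +400.5164 N (tension)
  F[2-4] = +1175.6418 N (tension)
  F[3-4] = -4075.0445 N (compression)
  Rx@0 = -1529.6500 N
  Ry@0 = -323.7357 N
  Ry@4 = +3901.7757 N

1175.642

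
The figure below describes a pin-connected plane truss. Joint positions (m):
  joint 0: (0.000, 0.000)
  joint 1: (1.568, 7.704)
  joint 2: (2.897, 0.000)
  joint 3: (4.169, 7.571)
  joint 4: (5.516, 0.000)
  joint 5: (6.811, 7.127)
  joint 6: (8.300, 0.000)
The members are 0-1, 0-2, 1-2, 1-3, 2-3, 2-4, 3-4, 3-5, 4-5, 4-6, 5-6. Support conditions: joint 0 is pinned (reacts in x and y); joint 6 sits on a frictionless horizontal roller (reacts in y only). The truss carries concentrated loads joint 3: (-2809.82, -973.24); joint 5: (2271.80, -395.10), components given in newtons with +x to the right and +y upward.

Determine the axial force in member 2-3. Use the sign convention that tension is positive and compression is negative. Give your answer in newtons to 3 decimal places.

N=7 nodes, M=11 members, R=3 reactions → 2N=14, M+R=14
member 0 (0-1): L=7.8619, (cx,cy)=(0.1994,0.9799)
member 1 (0-2): L=2.8970, (cx,cy)=(1.0000,0.0000)
member 2 (1-2): L=7.8178, (cx,cy)=(0.1700,-0.9854)
member 3 (1-3): L=2.6044, (cx,cy)=(0.9987,-0.0511)
member 4 (2-3): L=7.6771, (cx,cy)=(0.1657,0.9862)
member 5 (2-4): L=2.6190, (cx,cy)=(1.0000,0.0000)
member 6 (3-4): L=7.6899, (cx,cy)=(0.1752,-0.9845)
member 7 (3-5): L=2.6790, (cx,cy)=(0.9862,-0.1657)
member 8 (4-5): L=7.2437, (cx,cy)=(0.1788,0.9839)
member 9 (4-6): L=2.7840, (cx,cy)=(1.0000,0.0000)
member 10 (5-6): L=7.2809, (cx,cy)=(0.2045,-0.9789)
solve A·x = −loads:
  F[0-1] = -1191.5023 N (compression)
  F[0-2] = -300.3848 N (compression)
  F[1-2] = +1207.7948 N (tension)
  F[1-3] = -443.5352 N (compression)
  F[2-3] = -1206.8962 N (compression)
  F[2-4] = +104.9039 N (tension)
  F[3-4] = -177.8155 N (compression)
  F[3-5] = +2228.8659 N (tension)
  F[4-5] = +177.9329 N (tension)
  F[4-6] = +41.9467 N (tension)
  F[5-6] = -205.1103 N (compression)
  Rx@0 = +538.0200 N
  Ry@0 = +1167.5647 N
  Ry@6 = +200.7753 N

-1206.896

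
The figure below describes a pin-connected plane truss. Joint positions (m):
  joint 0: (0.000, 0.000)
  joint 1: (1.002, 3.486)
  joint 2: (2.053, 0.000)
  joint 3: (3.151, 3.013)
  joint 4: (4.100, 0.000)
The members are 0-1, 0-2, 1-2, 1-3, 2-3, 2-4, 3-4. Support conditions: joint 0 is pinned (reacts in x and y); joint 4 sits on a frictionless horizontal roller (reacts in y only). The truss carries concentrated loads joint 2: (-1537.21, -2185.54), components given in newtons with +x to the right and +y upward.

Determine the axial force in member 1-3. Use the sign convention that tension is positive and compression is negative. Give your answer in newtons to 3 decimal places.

-704.770

N=5 nodes, M=7 members, R=3 reactions → 2N=10, M+R=10
member 0 (0-1): L=3.6271, (cx,cy)=(0.2763,0.9611)
member 1 (0-2): L=2.0530, (cx,cy)=(1.0000,0.0000)
member 2 (1-2): L=3.6410, (cx,cy)=(0.2887,-0.9574)
member 3 (1-3): L=2.2004, (cx,cy)=(0.9766,-0.2150)
member 4 (2-3): L=3.2068, (cx,cy)=(0.3424,0.9396)
member 5 (2-4): L=2.0470, (cx,cy)=(1.0000,0.0000)
member 6 (3-4): L=3.1589, (cx,cy)=(0.3004,-0.9538)
solve A·x = −loads:
  F[0-1] = -1135.3522 N (compression)
  F[0-2] = -1223.5688 N (compression)
  F[1-2] = +1297.9154 N (tension)
  F[1-3] = -704.7697 N (compression)
  F[2-3] = +1003.5308 N (tension)
  F[2-4] = +344.6918 N (tension)
  F[3-4] = -1147.3693 N (compression)
  Rx@0 = +1537.2100 N
  Ry@0 = +1091.1708 N
  Ry@4 = +1094.3692 N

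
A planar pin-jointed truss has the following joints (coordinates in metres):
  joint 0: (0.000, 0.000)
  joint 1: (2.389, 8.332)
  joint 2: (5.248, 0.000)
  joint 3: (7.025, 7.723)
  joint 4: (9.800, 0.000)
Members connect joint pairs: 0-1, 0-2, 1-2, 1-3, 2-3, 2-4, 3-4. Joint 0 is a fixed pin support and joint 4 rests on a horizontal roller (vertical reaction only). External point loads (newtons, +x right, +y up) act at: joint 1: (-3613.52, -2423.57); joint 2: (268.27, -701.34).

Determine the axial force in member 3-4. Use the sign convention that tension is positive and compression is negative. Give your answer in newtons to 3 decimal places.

N=5 nodes, M=7 members, R=3 reactions → 2N=10, M+R=10
member 0 (0-1): L=8.6677, (cx,cy)=(0.2756,0.9613)
member 1 (0-2): L=5.2480, (cx,cy)=(1.0000,0.0000)
member 2 (1-2): L=8.8089, (cx,cy)=(0.3246,-0.9459)
member 3 (1-3): L=4.6758, (cx,cy)=(0.9915,-0.1302)
member 4 (2-3): L=7.9248, (cx,cy)=(0.2242,0.9745)
member 5 (2-4): L=4.5520, (cx,cy)=(1.0000,0.0000)
member 6 (3-4): L=8.2064, (cx,cy)=(0.3381,-0.9411)
solve A·x = −loads:
  F[0-1] = -5441.5262 N (compression)
  F[0-2] = -1845.4564 N (compression)
  F[1-2] = +2800.5285 N (tension)
  F[1-3] = +1215.1392 N (tension)
  F[2-3] = -1998.4727 N (compression)
  F[2-4] = -756.6655 N (compression)
  F[3-4] = +2237.6633 N (tension)
  Rx@0 = +3345.2500 N
  Ry@0 = +5230.7577 N
  Ry@4 = -2105.8477 N

2237.663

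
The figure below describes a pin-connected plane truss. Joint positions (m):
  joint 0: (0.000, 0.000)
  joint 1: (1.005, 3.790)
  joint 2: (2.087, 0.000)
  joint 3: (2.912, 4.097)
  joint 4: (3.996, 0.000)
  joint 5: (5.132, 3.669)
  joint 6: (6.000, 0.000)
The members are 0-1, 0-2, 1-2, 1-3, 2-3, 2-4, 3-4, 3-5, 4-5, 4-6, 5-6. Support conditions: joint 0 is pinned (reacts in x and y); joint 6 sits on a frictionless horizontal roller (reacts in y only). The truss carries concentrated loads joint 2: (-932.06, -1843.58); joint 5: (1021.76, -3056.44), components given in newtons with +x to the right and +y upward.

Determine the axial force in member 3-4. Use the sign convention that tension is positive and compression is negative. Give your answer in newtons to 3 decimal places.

-823.770

N=7 nodes, M=11 members, R=3 reactions → 2N=14, M+R=14
member 0 (0-1): L=3.9210, (cx,cy)=(0.2563,0.9666)
member 1 (0-2): L=2.0870, (cx,cy)=(1.0000,0.0000)
member 2 (1-2): L=3.9414, (cx,cy)=(0.2745,-0.9616)
member 3 (1-3): L=1.9316, (cx,cy)=(0.9873,0.1589)
member 4 (2-3): L=4.1792, (cx,cy)=(0.1974,0.9803)
member 5 (2-4): L=1.9090, (cx,cy)=(1.0000,0.0000)
member 6 (3-4): L=4.2380, (cx,cy)=(0.2558,-0.9667)
member 7 (3-5): L=2.2609, (cx,cy)=(0.9819,-0.1893)
member 8 (4-5): L=3.8408, (cx,cy)=(0.2958,0.9553)
member 9 (4-6): L=2.0040, (cx,cy)=(1.0000,0.0000)
member 10 (5-6): L=3.7703, (cx,cy)=(0.2302,-0.9731)
solve A·x = −loads:
  F[0-1] = -1054.9211 N (compression)
  F[0-2] = +360.0901 N (tension)
  F[1-2] = +970.5461 N (tension)
  F[1-3] = -543.7363 N (compression)
  F[2-3] = +928.5937 N (tension)
  F[2-4] = +1375.2760 N (tension)
  F[3-4] = -823.7703 N (compression)
  F[3-5] = -145.4400 N (compression)
  F[4-5] = +833.6656 N (tension)
  F[4-6] = +917.9981 N (tension)
  F[5-6] = -3987.4500 N (compression)
  Rx@0 = -89.7000 N
  Ry@0 = +1019.6802 N
  Ry@6 = +3880.3398 N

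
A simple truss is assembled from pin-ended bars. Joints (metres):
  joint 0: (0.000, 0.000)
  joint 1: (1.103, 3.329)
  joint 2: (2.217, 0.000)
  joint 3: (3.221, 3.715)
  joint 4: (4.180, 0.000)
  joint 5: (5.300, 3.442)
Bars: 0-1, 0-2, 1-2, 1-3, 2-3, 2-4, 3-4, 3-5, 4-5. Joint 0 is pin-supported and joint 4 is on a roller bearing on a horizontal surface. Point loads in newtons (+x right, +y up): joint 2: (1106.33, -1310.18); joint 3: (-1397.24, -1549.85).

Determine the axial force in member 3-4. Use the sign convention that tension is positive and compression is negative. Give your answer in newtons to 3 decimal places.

N=6 nodes, M=9 members, R=3 reactions → 2N=12, M+R=12
member 0 (0-1): L=3.5070, (cx,cy)=(0.3145,0.9493)
member 1 (0-2): L=2.2170, (cx,cy)=(1.0000,0.0000)
member 2 (1-2): L=3.5104, (cx,cy)=(0.3173,-0.9483)
member 3 (1-3): L=2.1529, (cx,cy)=(0.9838,0.1793)
member 4 (2-3): L=3.8483, (cx,cy)=(0.2609,0.9654)
member 5 (2-4): L=1.9630, (cx,cy)=(1.0000,0.0000)
member 6 (3-4): L=3.8368, (cx,cy)=(0.2499,-0.9683)
member 7 (3-5): L=2.0968, (cx,cy)=(0.9915,-0.1302)
member 8 (4-5): L=3.6196, (cx,cy)=(0.3094,0.9509)
solve A·x = −loads:
  F[0-1] = -2330.9553 N (compression)
  F[0-2] = +442.2136 N (tension)
  F[1-2] = +2066.3535 N (tension)
  F[1-3] = -1411.7336 N (compression)
  F[2-3] = -672.6650 N (compression)
  F[2-4] = +167.1127 N (tension)
  F[3-4] = -668.5875 N (compression)
  F[3-5] = -0.0000 N (tension)
  F[4-5] = +0.0000 N (tension)
  Rx@0 = +290.9100 N
  Ry@0 = +2212.6641 N
  Ry@4 = +647.3659 N

-668.587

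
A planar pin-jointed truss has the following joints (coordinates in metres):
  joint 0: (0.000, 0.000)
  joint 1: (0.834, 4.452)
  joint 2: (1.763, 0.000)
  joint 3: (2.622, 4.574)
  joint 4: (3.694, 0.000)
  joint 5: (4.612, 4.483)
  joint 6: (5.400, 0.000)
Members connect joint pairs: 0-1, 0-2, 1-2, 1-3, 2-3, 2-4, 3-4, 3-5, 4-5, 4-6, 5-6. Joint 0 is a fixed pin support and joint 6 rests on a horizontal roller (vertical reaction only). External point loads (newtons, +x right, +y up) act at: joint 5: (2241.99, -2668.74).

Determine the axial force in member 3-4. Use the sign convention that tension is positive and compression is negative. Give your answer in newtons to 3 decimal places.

-1568.144

N=7 nodes, M=11 members, R=3 reactions → 2N=14, M+R=14
member 0 (0-1): L=4.5294, (cx,cy)=(0.1841,0.9829)
member 1 (0-2): L=1.7630, (cx,cy)=(1.0000,0.0000)
member 2 (1-2): L=4.5479, (cx,cy)=(0.2043,-0.9789)
member 3 (1-3): L=1.7922, (cx,cy)=(0.9977,0.0681)
member 4 (2-3): L=4.6540, (cx,cy)=(0.1846,0.9828)
member 5 (2-4): L=1.9310, (cx,cy)=(1.0000,0.0000)
member 6 (3-4): L=4.6979, (cx,cy)=(0.2282,-0.9736)
member 7 (3-5): L=1.9921, (cx,cy)=(0.9990,-0.0457)
member 8 (4-5): L=4.5760, (cx,cy)=(0.2006,0.9797)
member 9 (4-6): L=1.7060, (cx,cy)=(1.0000,0.0000)
member 10 (5-6): L=4.5517, (cx,cy)=(0.1731,-0.9849)
solve A·x = −loads:
  F[0-1] = +1497.4314 N (tension)
  F[0-2] = +1966.2701 N (tension)
  F[1-2] = -1463.4757 N (compression)
  F[1-3] = +576.0008 N (tension)
  F[2-3] = +1457.6623 N (tension)
  F[2-4] = +1398.2789 N (tension)
  F[3-4] = -1568.1444 N (compression)
  F[3-5] = +1202.7937 N (tension)
  F[4-5] = +1558.4550 N (tension)
  F[4-6] = +727.8091 N (tension)
  F[5-6] = -4204.0473 N (compression)
  Rx@0 = -2241.9900 N
  Ry@0 = -1471.8285 N
  Ry@6 = +4140.5685 N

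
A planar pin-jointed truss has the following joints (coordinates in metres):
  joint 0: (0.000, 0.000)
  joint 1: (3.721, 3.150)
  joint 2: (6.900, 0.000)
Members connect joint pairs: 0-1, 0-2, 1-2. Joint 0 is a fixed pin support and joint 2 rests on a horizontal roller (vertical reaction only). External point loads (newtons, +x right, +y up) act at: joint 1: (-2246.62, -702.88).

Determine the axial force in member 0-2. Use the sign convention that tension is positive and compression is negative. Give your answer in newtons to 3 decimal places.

-652.538

N=3 nodes, M=3 members, R=3 reactions → 2N=6, M+R=6
member 0 (0-1): L=4.8753, (cx,cy)=(0.7632,0.6461)
member 1 (0-2): L=6.9000, (cx,cy)=(1.0000,0.0000)
member 2 (1-2): L=4.4753, (cx,cy)=(0.7103,-0.7039)
solve A·x = −loads:
  F[0-1] = -2088.5771 N (compression)
  F[0-2] = -652.5377 N (compression)
  F[1-2] = +918.6281 N (tension)
  Rx@0 = +2246.6200 N
  Ry@0 = +1349.4650 N
  Ry@2 = -646.5850 N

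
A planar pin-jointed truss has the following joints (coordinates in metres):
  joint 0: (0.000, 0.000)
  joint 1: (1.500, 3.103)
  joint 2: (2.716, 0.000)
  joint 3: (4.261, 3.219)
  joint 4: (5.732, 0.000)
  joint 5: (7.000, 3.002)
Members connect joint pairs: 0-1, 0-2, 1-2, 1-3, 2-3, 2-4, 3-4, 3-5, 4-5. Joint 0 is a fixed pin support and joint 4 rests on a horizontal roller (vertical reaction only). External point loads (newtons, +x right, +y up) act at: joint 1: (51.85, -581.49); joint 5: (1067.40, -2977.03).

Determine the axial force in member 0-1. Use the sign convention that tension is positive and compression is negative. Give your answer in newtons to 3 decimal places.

N=6 nodes, M=9 members, R=3 reactions → 2N=12, M+R=12
member 0 (0-1): L=3.4465, (cx,cy)=(0.4352,0.9003)
member 1 (0-2): L=2.7160, (cx,cy)=(1.0000,0.0000)
member 2 (1-2): L=3.3328, (cx,cy)=(0.3649,-0.9311)
member 3 (1-3): L=2.7634, (cx,cy)=(0.9991,0.0420)
member 4 (2-3): L=3.5706, (cx,cy)=(0.4327,0.9015)
member 5 (2-4): L=3.0160, (cx,cy)=(1.0000,0.0000)
member 6 (3-4): L=3.5392, (cx,cy)=(0.4156,-0.9095)
member 7 (3-5): L=2.7476, (cx,cy)=(0.9969,-0.0790)
member 8 (4-5): L=3.2588, (cx,cy)=(0.3891,0.9212)
solve A·x = −loads:
  F[0-1] = +906.7124 N (tension)
  F[0-2] = +724.6310 N (tension)
  F[1-2] = -1461.7902 N (compression)
  F[1-3] = +876.8953 N (tension)
  F[2-3] = +1509.6633 N (tension)
  F[2-4] = -461.9594 N (compression)
  F[3-4] = -1732.8133 N (compression)
  F[3-5] = +2256.6226 N (tension)
  F[4-5] = -3038.2306 N (compression)
  Rx@0 = -1119.2500 N
  Ry@0 = -816.3353 N
  Ry@4 = +4374.8553 N

906.712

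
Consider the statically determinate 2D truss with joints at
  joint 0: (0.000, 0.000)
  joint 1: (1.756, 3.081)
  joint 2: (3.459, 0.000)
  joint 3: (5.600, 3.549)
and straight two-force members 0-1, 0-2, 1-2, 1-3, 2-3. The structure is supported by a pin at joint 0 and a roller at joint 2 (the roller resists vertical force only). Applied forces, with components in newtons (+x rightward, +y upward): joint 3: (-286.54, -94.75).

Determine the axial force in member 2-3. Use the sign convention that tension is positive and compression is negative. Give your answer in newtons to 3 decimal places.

-75.456

N=4 nodes, M=5 members, R=3 reactions → 2N=8, M+R=8
member 0 (0-1): L=3.5463, (cx,cy)=(0.4952,0.8688)
member 1 (0-2): L=3.4590, (cx,cy)=(1.0000,0.0000)
member 2 (1-2): L=3.5203, (cx,cy)=(0.4838,-0.8752)
member 3 (1-3): L=3.8724, (cx,cy)=(0.9927,0.1209)
member 4 (2-3): L=4.1448, (cx,cy)=(0.5166,0.8563)
solve A·x = −loads:
  F[0-1] = -270.8899 N (compression)
  F[0-2] = -152.4043 N (compression)
  F[1-2] = +234.4700 N (tension)
  F[1-3] = -249.3910 N (compression)
  F[2-3] = -75.4560 N (compression)
  Rx@0 = +286.5400 N
  Ry@0 = +235.3486 N
  Ry@2 = -140.5986 N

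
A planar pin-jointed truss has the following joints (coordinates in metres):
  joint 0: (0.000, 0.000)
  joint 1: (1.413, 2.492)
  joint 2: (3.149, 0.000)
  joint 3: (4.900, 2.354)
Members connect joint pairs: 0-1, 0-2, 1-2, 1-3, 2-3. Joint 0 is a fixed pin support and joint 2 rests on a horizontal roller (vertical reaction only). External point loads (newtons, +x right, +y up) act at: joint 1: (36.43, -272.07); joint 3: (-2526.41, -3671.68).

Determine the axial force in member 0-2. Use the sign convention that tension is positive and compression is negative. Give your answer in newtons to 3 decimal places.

N=4 nodes, M=5 members, R=3 reactions → 2N=8, M+R=8
member 0 (0-1): L=2.8647, (cx,cy)=(0.4932,0.8699)
member 1 (0-2): L=3.1490, (cx,cy)=(1.0000,0.0000)
member 2 (1-2): L=3.0371, (cx,cy)=(0.5716,-0.8205)
member 3 (1-3): L=3.4897, (cx,cy)=(0.9992,-0.0395)
member 4 (2-3): L=2.9338, (cx,cy)=(0.5968,0.8024)
solve A·x = −loads:
  F[0-1] = +36.6564 N (tension)
  F[0-2] = -2508.0605 N (compression)
  F[1-2] = -380.0326 N (compression)
  F[1-3] = +199.0346 N (tension)
  F[2-3] = -4566.2564 N (compression)
  Rx@0 = +2489.9800 N
  Ry@0 = -31.8871 N
  Ry@2 = +3975.6371 N

-2508.060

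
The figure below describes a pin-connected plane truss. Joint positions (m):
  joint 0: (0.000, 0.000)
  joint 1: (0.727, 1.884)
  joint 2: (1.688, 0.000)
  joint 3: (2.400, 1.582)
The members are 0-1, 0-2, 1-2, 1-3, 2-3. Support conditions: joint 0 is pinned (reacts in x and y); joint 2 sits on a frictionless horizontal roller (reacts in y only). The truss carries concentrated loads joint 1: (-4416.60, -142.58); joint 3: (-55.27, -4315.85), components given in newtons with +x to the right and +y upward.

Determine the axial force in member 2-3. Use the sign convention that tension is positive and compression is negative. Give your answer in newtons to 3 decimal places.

-4387.314

N=4 nodes, M=5 members, R=3 reactions → 2N=8, M+R=8
member 0 (0-1): L=2.0194, (cx,cy)=(0.3600,0.9329)
member 1 (0-2): L=1.6880, (cx,cy)=(1.0000,0.0000)
member 2 (1-2): L=2.1149, (cx,cy)=(0.4544,-0.8908)
member 3 (1-3): L=1.7000, (cx,cy)=(0.9841,-0.1776)
member 4 (2-3): L=1.7348, (cx,cy)=(0.4104,0.9119)
solve A·x = −loads:
  F[0-1] = -3474.9690 N (compression)
  F[0-2] = -3220.8550 N (compression)
  F[1-2] = +3125.6363 N (tension)
  F[1-3] = +1773.5475 N (tension)
  F[2-3] = -4387.3145 N (compression)
  Rx@0 = +4471.8700 N
  Ry@0 = +3241.9702 N
  Ry@2 = +1216.4598 N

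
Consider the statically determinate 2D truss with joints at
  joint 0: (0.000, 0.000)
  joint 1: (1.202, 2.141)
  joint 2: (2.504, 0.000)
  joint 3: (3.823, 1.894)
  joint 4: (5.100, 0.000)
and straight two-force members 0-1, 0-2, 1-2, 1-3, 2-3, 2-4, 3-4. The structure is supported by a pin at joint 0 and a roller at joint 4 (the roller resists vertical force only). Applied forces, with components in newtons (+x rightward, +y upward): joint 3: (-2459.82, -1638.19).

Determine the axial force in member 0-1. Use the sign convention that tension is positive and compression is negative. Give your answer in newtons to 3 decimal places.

-1518.043

N=5 nodes, M=7 members, R=3 reactions → 2N=10, M+R=10
member 0 (0-1): L=2.4553, (cx,cy)=(0.4895,0.8720)
member 1 (0-2): L=2.5040, (cx,cy)=(1.0000,0.0000)
member 2 (1-2): L=2.5058, (cx,cy)=(0.5196,-0.8544)
member 3 (1-3): L=2.6326, (cx,cy)=(0.9956,-0.0938)
member 4 (2-3): L=2.3080, (cx,cy)=(0.5715,0.8206)
member 5 (2-4): L=2.5960, (cx,cy)=(1.0000,0.0000)
member 6 (3-4): L=2.2843, (cx,cy)=(0.5590,-0.8291)
solve A·x = −loads:
  F[0-1] = -1518.0429 N (compression)
  F[0-2] = -1716.6687 N (compression)
  F[1-2] = +1730.3817 N (tension)
  F[1-3] = -1649.5207 N (compression)
  F[2-3] = -1801.6550 N (compression)
  F[2-4] = +212.0403 N (tension)
  F[3-4] = -379.2958 N (compression)
  Rx@0 = +2459.8200 N
  Ry@0 = +1323.6996 N
  Ry@4 = +314.4904 N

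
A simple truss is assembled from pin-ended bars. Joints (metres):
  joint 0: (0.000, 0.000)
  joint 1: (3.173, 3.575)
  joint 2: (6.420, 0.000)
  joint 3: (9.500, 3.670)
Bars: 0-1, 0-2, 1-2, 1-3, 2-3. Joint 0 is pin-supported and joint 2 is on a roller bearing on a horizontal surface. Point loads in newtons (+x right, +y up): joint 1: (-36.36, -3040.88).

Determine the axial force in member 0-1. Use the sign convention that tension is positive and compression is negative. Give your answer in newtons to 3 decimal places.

N=4 nodes, M=5 members, R=3 reactions → 2N=8, M+R=8
member 0 (0-1): L=4.7800, (cx,cy)=(0.6638,0.7479)
member 1 (0-2): L=6.4200, (cx,cy)=(1.0000,0.0000)
member 2 (1-2): L=4.8295, (cx,cy)=(0.6723,-0.7402)
member 3 (1-3): L=6.3277, (cx,cy)=(0.9999,0.0150)
member 4 (2-3): L=4.7912, (cx,cy)=(0.6428,0.7660)
solve A·x = −loads:
  F[0-1] = -2083.4352 N (compression)
  F[0-2] = +1346.6353 N (tension)
  F[1-2] = -2002.9302 N (compression)
  F[1-3] = -0.0000 N (compression)
  F[2-3] = -0.0000 N (compression)
  Rx@0 = +36.3600 N
  Ry@0 = +1558.2125 N
  Ry@2 = +1482.6675 N

-2083.435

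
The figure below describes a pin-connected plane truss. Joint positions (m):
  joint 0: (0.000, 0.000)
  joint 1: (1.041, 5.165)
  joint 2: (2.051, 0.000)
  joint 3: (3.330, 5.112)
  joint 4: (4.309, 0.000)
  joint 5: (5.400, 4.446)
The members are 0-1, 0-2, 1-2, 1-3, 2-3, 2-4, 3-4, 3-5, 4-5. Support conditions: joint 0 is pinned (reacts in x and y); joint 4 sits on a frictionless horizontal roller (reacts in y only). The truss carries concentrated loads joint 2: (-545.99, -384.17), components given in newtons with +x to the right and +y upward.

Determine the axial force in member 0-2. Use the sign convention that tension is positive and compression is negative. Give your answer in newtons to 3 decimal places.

N=6 nodes, M=9 members, R=3 reactions → 2N=12, M+R=12
member 0 (0-1): L=5.2689, (cx,cy)=(0.1976,0.9803)
member 1 (0-2): L=2.0510, (cx,cy)=(1.0000,0.0000)
member 2 (1-2): L=5.2628, (cx,cy)=(0.1919,-0.9814)
member 3 (1-3): L=2.2896, (cx,cy)=(0.9997,-0.0231)
member 4 (2-3): L=5.2696, (cx,cy)=(0.2427,0.9701)
member 5 (2-4): L=2.2580, (cx,cy)=(1.0000,0.0000)
member 6 (3-4): L=5.2049, (cx,cy)=(0.1881,-0.9822)
member 7 (3-5): L=2.1745, (cx,cy)=(0.9519,-0.3063)
member 8 (4-5): L=4.5779, (cx,cy)=(0.2383,0.9712)
solve A·x = −loads:
  F[0-1] = -205.3607 N (compression)
  F[0-2] = -505.4157 N (compression)
  F[1-2] = +207.0200 N (tension)
  F[1-3] = -80.3255 N (compression)
  F[2-3] = +186.5771 N (tension)
  F[2-4] = +35.0191 N (tension)
  F[3-4] = -186.1805 N (compression)
  F[3-5] = -0.0000 N (tension)
  F[4-5] = +0.0000 N (tension)
  Rx@0 = +545.9900 N
  Ry@0 = +201.3126 N
  Ry@4 = +182.8574 N

-505.416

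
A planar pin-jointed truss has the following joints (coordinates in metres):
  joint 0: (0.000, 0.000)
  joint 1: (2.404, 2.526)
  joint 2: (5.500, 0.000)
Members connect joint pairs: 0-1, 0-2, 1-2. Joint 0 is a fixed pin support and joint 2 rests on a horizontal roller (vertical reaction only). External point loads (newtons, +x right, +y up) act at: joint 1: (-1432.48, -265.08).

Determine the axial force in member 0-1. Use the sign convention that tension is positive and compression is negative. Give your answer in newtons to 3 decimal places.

N=3 nodes, M=3 members, R=3 reactions → 2N=6, M+R=6
member 0 (0-1): L=3.4871, (cx,cy)=(0.6894,0.7244)
member 1 (0-2): L=5.5000, (cx,cy)=(1.0000,0.0000)
member 2 (1-2): L=3.9957, (cx,cy)=(0.7748,-0.6322)
solve A·x = −loads:
  F[0-1] = -1114.2096 N (compression)
  F[0-2] = -664.3469 N (compression)
  F[1-2] = +857.4139 N (tension)
  Rx@0 = +1432.4800 N
  Ry@0 = +807.1149 N
  Ry@2 = -542.0349 N

-1114.210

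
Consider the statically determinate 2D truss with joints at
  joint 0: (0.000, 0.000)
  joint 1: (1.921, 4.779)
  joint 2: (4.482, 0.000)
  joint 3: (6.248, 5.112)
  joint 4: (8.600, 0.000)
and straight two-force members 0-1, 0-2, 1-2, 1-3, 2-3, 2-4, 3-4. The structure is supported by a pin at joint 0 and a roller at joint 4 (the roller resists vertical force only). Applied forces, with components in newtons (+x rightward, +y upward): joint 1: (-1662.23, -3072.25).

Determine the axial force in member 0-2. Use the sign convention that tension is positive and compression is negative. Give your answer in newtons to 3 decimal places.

-331.843

N=5 nodes, M=7 members, R=3 reactions → 2N=10, M+R=10
member 0 (0-1): L=5.1506, (cx,cy)=(0.3730,0.9278)
member 1 (0-2): L=4.4820, (cx,cy)=(1.0000,0.0000)
member 2 (1-2): L=5.4220, (cx,cy)=(0.4723,-0.8814)
member 3 (1-3): L=4.3398, (cx,cy)=(0.9971,0.0767)
member 4 (2-3): L=5.4084, (cx,cy)=(0.3265,0.9452)
member 5 (2-4): L=4.1180, (cx,cy)=(1.0000,0.0000)
member 6 (3-4): L=5.6271, (cx,cy)=(0.4180,-0.9085)
solve A·x = −loads:
  F[0-1] = -3567.0707 N (compression)
  F[0-2] = -331.8431 N (compression)
  F[1-2] = +286.5438 N (tension)
  F[1-3] = +197.0782 N (tension)
  F[2-3] = -267.2109 N (compression)
  F[2-4] = -109.2458 N (compression)
  F[3-4] = +261.3686 N (tension)
  Rx@0 = +1662.2300 N
  Ry@0 = +3309.6924 N
  Ry@4 = -237.4424 N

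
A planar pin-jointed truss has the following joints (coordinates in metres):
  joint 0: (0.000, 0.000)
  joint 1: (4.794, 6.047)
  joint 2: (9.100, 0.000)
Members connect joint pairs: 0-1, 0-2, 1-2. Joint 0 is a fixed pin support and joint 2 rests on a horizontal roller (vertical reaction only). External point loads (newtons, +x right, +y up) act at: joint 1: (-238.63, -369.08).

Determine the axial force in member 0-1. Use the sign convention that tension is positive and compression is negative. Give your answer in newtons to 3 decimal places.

N=3 nodes, M=3 members, R=3 reactions → 2N=6, M+R=6
member 0 (0-1): L=7.7168, (cx,cy)=(0.6212,0.7836)
member 1 (0-2): L=9.1000, (cx,cy)=(1.0000,0.0000)
member 2 (1-2): L=7.4235, (cx,cy)=(0.5801,-0.8146)
solve A·x = −loads:
  F[0-1] = -425.2264 N (compression)
  F[0-2] = +25.5392 N (tension)
  F[1-2] = -44.0292 N (compression)
  Rx@0 = +238.6300 N
  Ry@0 = +333.2147 N
  Ry@2 = +35.8653 N

-425.226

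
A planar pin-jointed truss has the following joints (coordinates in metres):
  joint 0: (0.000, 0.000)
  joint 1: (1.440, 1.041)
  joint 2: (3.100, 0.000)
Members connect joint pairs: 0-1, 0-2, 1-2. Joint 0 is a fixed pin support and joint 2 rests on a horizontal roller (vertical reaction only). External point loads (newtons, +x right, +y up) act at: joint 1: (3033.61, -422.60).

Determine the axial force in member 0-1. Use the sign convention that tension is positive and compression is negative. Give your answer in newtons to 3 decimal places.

N=3 nodes, M=3 members, R=3 reactions → 2N=6, M+R=6
member 0 (0-1): L=1.7769, (cx,cy)=(0.8104,0.5859)
member 1 (0-2): L=3.1000, (cx,cy)=(1.0000,0.0000)
member 2 (1-2): L=1.9594, (cx,cy)=(0.8472,-0.5313)
solve A·x = −loads:
  F[0-1] = +1352.5584 N (tension)
  F[0-2] = +1937.4804 N (tension)
  F[1-2] = -2286.9369 N (compression)
  Rx@0 = -3033.6100 N
  Ry@0 = -792.4103 N
  Ry@2 = +1215.0103 N

1352.558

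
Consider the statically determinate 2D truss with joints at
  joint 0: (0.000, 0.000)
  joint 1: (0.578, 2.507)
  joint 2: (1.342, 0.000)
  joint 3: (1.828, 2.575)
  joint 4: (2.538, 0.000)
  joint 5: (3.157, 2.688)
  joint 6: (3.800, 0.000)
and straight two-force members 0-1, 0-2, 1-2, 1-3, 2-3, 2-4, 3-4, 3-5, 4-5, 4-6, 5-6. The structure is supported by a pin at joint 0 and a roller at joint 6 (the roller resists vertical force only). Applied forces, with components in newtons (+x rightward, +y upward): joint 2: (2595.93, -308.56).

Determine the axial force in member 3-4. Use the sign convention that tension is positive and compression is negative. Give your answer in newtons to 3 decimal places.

N=7 nodes, M=11 members, R=3 reactions → 2N=14, M+R=14
member 0 (0-1): L=2.5728, (cx,cy)=(0.2247,0.9744)
member 1 (0-2): L=1.3420, (cx,cy)=(1.0000,0.0000)
member 2 (1-2): L=2.6208, (cx,cy)=(0.2915,-0.9566)
member 3 (1-3): L=1.2518, (cx,cy)=(0.9985,0.0543)
member 4 (2-3): L=2.6205, (cx,cy)=(0.1855,0.9827)
member 5 (2-4): L=1.1960, (cx,cy)=(1.0000,0.0000)
member 6 (3-4): L=2.6711, (cx,cy)=(0.2658,-0.9640)
member 7 (3-5): L=1.3338, (cx,cy)=(0.9964,0.0847)
member 8 (4-5): L=2.7584, (cx,cy)=(0.2244,0.9745)
member 9 (4-6): L=1.2620, (cx,cy)=(1.0000,0.0000)
member 10 (5-6): L=2.7638, (cx,cy)=(0.2326,-0.9726)
solve A·x = −loads:
  F[0-1] = -204.8255 N (compression)
  F[0-2] = +2641.9463 N (tension)
  F[1-2] = +202.6749 N (tension)
  F[1-3] = -105.2536 N (compression)
  F[2-3] = +116.7126 N (tension)
  F[2-4] = +83.4523 N (tension)
  F[3-4] = -117.6393 N (compression)
  F[3-5] = -52.3710 N (compression)
  F[4-5] = +116.3755 N (tension)
  F[4-6] = +26.0670 N (tension)
  F[5-6] = -112.0448 N (compression)
  Rx@0 = -2595.9300 N
  Ry@0 = +199.5896 N
  Ry@6 = +108.9704 N

-117.639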